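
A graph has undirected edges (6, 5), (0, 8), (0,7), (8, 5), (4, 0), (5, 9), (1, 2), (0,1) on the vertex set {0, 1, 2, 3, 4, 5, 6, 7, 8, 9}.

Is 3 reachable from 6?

Explore from 6.
Distance 1: reach 5.
Distance 2: reach 8, 9.
Distance 3: reach 0.
Distance 4: reach 1, 4, 7.
Distance 5: reach 2.
The search is exhausted without reaching 3; it lies in a different component.

No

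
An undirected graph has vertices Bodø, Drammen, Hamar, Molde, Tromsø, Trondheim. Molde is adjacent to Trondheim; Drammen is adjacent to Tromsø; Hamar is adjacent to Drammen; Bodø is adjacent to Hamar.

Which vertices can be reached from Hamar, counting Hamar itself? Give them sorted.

Start at Hamar.
Its neighbours: Bodø, Drammen.
Then their neighbours: Tromsø.
Nothing further is reachable.

Bodø, Drammen, Hamar, Tromsø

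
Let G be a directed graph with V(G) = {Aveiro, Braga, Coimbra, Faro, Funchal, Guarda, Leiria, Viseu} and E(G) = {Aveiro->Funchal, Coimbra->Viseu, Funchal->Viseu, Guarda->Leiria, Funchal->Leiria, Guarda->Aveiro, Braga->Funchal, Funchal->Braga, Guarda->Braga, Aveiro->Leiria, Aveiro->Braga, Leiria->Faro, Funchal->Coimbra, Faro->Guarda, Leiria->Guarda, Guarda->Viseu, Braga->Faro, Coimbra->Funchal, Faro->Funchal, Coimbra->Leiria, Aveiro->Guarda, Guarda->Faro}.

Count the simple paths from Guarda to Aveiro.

1

Guarda→Aveiro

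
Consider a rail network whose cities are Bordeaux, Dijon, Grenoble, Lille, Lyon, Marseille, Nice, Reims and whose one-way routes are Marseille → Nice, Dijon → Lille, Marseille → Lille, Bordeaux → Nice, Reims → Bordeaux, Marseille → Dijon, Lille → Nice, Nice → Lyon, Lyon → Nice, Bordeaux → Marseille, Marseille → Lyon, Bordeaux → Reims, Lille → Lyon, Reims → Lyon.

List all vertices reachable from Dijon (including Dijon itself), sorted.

Dijon, Lille, Lyon, Nice

Start at Dijon.
Its neighbours: Lille.
Then their neighbours: Lyon, Nice.
Nothing further is reachable.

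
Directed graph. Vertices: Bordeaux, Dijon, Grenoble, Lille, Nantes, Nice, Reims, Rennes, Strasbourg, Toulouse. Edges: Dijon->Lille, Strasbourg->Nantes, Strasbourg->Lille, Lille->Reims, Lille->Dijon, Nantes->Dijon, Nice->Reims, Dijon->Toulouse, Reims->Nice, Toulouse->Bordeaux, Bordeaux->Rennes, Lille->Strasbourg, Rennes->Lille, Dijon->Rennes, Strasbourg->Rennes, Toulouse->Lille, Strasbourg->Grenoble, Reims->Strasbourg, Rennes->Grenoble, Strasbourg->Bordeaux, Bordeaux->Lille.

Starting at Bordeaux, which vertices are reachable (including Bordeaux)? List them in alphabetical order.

Start at Bordeaux.
Its neighbours: Lille, Rennes.
Then their neighbours: Dijon, Grenoble, Reims, Strasbourg.
Then next layer: Nantes, Nice, Toulouse.
Every vertex is now reached.

Bordeaux, Dijon, Grenoble, Lille, Nantes, Nice, Reims, Rennes, Strasbourg, Toulouse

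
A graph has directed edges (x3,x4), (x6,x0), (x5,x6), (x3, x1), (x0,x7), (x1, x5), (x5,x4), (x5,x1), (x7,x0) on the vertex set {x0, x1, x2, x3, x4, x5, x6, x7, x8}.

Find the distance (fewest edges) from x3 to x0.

4

Distance 0: x3.
Distance 1: x1, x4.
Distance 2: x5.
Distance 3: x6.
Distance 4: x0 — contains x0.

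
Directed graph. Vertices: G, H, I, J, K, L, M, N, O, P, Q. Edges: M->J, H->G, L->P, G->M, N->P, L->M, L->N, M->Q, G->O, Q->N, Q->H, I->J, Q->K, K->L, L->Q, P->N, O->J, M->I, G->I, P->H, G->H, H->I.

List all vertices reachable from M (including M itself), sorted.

G, H, I, J, K, L, M, N, O, P, Q

Start at M.
Its neighbours: I, J, Q.
Then their neighbours: H, K, N.
Then next layer: G, L, P.
Then next layer: O.
Every vertex is now reached.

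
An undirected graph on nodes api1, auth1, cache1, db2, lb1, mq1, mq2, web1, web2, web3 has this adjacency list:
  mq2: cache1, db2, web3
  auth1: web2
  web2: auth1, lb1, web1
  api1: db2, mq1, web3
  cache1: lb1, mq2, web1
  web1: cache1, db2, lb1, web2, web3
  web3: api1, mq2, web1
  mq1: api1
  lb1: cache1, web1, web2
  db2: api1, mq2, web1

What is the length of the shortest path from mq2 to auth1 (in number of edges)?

Distance 0: mq2.
Distance 1: cache1, db2, web3.
Distance 2: api1, lb1, web1.
Distance 3: mq1, web2.
Distance 4: auth1 — contains auth1.

4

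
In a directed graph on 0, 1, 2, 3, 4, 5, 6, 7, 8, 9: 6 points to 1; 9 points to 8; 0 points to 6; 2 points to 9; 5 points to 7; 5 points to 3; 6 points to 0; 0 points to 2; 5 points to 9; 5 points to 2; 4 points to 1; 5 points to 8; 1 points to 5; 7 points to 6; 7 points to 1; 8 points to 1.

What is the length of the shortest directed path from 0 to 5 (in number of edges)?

3

Distance 0: 0.
Distance 1: 2, 6.
Distance 2: 1, 9.
Distance 3: 5, 8 — contains 5.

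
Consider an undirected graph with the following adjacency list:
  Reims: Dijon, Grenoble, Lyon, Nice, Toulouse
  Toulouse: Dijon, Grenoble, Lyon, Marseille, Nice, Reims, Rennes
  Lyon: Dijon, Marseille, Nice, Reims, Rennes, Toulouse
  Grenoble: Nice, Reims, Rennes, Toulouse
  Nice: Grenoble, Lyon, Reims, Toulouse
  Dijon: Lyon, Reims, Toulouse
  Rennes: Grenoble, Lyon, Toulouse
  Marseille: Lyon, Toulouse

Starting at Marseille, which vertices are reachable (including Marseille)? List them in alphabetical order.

Dijon, Grenoble, Lyon, Marseille, Nice, Reims, Rennes, Toulouse

Start at Marseille.
Its neighbours: Lyon, Toulouse.
Then their neighbours: Dijon, Grenoble, Nice, Reims, Rennes.
Every vertex is now reached.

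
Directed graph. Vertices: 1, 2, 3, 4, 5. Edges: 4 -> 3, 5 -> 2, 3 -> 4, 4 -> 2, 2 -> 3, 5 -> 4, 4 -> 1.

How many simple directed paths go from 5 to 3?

3

5→2→3
5→4→2→3
5→4→3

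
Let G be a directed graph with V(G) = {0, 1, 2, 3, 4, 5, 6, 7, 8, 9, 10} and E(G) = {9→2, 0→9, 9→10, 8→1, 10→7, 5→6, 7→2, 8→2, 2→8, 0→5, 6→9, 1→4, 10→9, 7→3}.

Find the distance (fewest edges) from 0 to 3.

Distance 0: 0.
Distance 1: 5, 9.
Distance 2: 2, 6, 10.
Distance 3: 7, 8.
Distance 4: 1, 3 — contains 3.

4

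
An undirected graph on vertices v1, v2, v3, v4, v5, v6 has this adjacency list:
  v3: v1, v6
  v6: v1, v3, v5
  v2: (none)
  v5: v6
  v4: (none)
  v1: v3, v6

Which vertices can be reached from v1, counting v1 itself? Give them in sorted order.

v1, v3, v5, v6

Start at v1.
Its neighbours: v3, v6.
Then their neighbours: v5.
Nothing further is reachable.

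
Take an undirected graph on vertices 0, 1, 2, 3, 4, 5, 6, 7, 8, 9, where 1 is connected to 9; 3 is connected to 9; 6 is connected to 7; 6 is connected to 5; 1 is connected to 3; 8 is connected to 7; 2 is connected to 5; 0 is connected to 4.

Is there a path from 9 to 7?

No

Explore from 9.
Distance 1: reach 1, 3.
The search is exhausted without reaching 7; it lies in a different component.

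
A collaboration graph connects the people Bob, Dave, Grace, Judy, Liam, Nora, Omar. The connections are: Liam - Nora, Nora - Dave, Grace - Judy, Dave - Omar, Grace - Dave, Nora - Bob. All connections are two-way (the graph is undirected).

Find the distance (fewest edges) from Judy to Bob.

Distance 0: Judy.
Distance 1: Grace.
Distance 2: Dave.
Distance 3: Nora, Omar.
Distance 4: Bob, Liam — contains Bob.

4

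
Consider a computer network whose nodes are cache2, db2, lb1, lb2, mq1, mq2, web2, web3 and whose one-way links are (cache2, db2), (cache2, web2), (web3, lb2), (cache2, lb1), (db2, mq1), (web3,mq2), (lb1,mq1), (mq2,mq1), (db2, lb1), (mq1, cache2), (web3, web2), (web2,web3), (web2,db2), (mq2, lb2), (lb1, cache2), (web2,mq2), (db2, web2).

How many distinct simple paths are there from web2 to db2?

3

web2→db2
web2→mq2→mq1→cache2→db2
web2→web3→mq2→mq1→cache2→db2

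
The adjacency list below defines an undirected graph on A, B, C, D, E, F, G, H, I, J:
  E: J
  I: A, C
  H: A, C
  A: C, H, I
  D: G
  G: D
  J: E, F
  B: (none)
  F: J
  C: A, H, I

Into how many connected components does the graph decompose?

From A: component {A, C, H, I}.
From B: component {B}.
From D: component {D, G}.
From E: component {E, F, J}.
That's 4 components.

4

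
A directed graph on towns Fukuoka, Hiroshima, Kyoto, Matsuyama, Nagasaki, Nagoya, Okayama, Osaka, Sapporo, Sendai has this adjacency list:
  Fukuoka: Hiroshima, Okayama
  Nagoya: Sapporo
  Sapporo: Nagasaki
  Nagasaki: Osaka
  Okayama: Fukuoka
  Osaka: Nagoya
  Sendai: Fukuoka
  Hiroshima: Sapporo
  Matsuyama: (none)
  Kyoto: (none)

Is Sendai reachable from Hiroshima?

No

Explore from Hiroshima.
Distance 1: reach Sapporo.
Distance 2: reach Nagasaki.
Distance 3: reach Osaka.
Distance 4: reach Nagoya.
The search from Hiroshima is exhausted; no directed path reaches Sendai.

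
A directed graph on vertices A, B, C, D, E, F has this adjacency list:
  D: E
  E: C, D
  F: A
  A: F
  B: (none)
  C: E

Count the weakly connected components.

From A: component {A, F}.
From B: component {B}.
From C: component {C, D, E}.
That's 3 components.

3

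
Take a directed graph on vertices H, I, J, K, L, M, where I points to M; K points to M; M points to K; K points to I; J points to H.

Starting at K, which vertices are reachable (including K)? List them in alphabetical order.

Start at K.
Its neighbours: I, M.
Nothing further is reachable.

I, K, M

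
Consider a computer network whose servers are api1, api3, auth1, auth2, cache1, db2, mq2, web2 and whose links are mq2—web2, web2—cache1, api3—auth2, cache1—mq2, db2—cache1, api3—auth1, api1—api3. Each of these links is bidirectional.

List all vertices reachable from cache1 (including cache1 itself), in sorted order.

Start at cache1.
Its neighbours: db2, mq2, web2.
Nothing further is reachable.

cache1, db2, mq2, web2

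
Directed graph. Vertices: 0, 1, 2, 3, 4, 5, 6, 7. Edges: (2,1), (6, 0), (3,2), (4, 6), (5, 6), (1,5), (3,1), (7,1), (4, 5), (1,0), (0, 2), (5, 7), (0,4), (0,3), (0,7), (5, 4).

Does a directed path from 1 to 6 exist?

Yes

Explore from 1.
Distance 1: reach 0, 5.
Distance 2: reach 2, 3, 4, 6, 7.
Found 6.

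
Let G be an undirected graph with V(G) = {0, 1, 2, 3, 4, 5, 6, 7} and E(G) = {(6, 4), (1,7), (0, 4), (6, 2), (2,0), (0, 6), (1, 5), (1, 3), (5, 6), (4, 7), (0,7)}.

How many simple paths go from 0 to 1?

8

0–2–6–4–7–1
0–2–6–5–1
0–4–6–5–1
0–4–7–1
0–6–4–7–1
0–6–5–1
0–7–1
0–7–4–6–5–1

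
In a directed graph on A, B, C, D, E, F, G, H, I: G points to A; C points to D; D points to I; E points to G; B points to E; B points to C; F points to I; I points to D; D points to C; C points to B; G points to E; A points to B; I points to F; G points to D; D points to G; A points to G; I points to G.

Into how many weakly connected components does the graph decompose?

From A: component {A, B, C, D, E, F, G, I}.
From H: component {H}.
That's 2 components.

2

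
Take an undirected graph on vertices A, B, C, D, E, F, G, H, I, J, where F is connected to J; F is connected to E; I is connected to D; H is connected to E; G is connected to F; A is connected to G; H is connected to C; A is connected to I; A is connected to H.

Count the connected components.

From A: component {A, C, D, E, F, G, H, I, J}.
From B: component {B}.
That's 2 components.

2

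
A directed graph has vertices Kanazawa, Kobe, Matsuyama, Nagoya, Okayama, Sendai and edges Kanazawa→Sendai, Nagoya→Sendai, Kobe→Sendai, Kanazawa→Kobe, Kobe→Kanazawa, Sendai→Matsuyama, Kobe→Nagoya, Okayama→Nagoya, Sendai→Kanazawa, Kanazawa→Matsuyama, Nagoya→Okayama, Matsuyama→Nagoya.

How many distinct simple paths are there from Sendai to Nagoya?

Sendai→Kanazawa→Kobe→Nagoya
Sendai→Kanazawa→Matsuyama→Nagoya
Sendai→Matsuyama→Nagoya

3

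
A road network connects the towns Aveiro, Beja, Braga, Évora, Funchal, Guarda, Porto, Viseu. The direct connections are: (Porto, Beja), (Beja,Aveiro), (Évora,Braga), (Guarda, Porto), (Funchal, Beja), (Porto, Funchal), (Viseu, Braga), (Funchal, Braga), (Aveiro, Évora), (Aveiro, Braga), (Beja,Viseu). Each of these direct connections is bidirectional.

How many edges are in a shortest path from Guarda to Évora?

Distance 0: Guarda.
Distance 1: Porto.
Distance 2: Beja, Funchal.
Distance 3: Aveiro, Braga, Viseu.
Distance 4: Évora — contains Évora.

4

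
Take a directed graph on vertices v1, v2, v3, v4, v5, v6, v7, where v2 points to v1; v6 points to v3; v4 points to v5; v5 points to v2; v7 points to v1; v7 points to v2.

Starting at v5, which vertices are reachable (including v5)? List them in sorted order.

Start at v5.
Its neighbours: v2.
Then their neighbours: v1.
Nothing further is reachable.

v1, v2, v5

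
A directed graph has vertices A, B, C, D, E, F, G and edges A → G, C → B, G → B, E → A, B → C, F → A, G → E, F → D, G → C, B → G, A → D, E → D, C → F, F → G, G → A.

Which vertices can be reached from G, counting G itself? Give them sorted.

A, B, C, D, E, F, G

Start at G.
Its neighbours: A, B, C, E.
Then their neighbours: D, F.
Every vertex is now reached.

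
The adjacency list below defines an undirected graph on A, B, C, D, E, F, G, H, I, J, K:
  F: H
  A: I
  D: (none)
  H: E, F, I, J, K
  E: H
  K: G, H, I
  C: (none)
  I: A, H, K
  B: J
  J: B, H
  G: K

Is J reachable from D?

No

D has no edges, so nothing is reachable from it.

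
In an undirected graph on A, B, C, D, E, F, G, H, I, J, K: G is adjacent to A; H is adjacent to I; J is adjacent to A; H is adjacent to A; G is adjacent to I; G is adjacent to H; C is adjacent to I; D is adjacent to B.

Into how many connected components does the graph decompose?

5

From A: component {A, C, G, H, I, J}.
From B: component {B, D}.
From E: component {E}.
From F: component {F}.
From K: component {K}.
That's 5 components.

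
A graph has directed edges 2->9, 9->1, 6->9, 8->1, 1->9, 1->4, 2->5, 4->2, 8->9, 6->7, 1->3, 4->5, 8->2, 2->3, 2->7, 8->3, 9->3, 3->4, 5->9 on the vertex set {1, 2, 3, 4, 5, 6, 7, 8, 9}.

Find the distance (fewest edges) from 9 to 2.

Distance 0: 9.
Distance 1: 1, 3.
Distance 2: 4.
Distance 3: 2, 5 — contains 2.

3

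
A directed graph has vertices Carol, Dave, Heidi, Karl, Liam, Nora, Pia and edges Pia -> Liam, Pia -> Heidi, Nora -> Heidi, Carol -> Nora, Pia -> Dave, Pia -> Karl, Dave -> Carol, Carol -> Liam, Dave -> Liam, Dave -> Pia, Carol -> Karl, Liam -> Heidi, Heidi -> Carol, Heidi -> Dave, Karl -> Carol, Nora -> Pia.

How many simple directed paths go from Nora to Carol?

10

Nora→Heidi→Carol
Nora→Heidi→Dave→Carol
Nora→Heidi→Dave→Pia→Karl→Carol
Nora→Pia→Dave→Carol
Nora→Pia→Dave→Liam→Heidi→Carol
Nora→Pia→Heidi→Carol
Nora→Pia→Heidi→Dave→Carol
Nora→Pia→Karl→Carol
Nora→Pia→Liam→Heidi→Carol
Nora→Pia→Liam→Heidi→Dave→Carol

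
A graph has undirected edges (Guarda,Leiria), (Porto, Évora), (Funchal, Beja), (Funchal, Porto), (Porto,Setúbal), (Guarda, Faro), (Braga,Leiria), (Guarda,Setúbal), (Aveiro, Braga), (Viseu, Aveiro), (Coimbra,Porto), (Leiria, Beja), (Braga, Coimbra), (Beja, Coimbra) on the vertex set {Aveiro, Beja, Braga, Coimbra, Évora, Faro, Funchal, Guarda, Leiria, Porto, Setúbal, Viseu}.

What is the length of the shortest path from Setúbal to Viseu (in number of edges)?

5

Distance 0: Setúbal.
Distance 1: Guarda, Porto.
Distance 2: Coimbra, Évora, Faro, Funchal, Leiria.
Distance 3: Beja, Braga.
Distance 4: Aveiro.
Distance 5: Viseu — contains Viseu.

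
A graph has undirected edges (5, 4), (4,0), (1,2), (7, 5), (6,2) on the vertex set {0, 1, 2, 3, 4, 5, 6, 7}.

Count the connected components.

From 0: component {0, 4, 5, 7}.
From 1: component {1, 2, 6}.
From 3: component {3}.
That's 3 components.

3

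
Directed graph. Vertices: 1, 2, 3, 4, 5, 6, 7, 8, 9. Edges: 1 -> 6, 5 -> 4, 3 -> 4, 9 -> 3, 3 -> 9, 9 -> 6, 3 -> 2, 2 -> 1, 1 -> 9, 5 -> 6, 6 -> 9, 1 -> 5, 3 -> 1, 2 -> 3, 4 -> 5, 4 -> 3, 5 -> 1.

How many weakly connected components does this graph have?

From 1: component {1, 2, 3, 4, 5, 6, 9}.
From 7: component {7}.
From 8: component {8}.
That's 3 components.

3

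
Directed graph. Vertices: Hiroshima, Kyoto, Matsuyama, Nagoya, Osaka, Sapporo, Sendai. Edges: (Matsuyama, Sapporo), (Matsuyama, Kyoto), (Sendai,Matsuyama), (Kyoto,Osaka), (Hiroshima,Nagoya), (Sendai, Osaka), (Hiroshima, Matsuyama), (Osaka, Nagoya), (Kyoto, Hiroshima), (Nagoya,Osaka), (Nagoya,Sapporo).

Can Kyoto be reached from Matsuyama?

Yes

Explore from Matsuyama.
Distance 1: reach Kyoto, Sapporo.
Found Kyoto.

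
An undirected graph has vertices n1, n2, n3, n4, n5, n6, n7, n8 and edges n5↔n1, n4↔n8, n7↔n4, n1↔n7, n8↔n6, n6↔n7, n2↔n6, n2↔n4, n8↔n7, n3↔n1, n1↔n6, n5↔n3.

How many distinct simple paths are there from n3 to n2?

n3–n1–n6–n2
n3–n1–n6–n7–n4–n2
n3–n1–n6–n7–n8–n4–n2
n3–n1–n6–n8–n4–n2
n3–n1–n6–n8–n7–n4–n2
n3–n1–n7–n4–n2
n3–n1–n7–n4–n8–n6–n2
n3–n1–n7–n6–n2
... and 14 more.

22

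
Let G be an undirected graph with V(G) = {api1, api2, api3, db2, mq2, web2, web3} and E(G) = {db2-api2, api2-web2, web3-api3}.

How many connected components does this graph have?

From api1: component {api1}.
From api2: component {api2, db2, web2}.
From api3: component {api3, web3}.
From mq2: component {mq2}.
That's 4 components.

4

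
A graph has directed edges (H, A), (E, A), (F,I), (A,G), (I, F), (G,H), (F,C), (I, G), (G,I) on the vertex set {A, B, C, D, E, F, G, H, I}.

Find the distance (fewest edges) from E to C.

Distance 0: E.
Distance 1: A.
Distance 2: G.
Distance 3: H, I.
Distance 4: F.
Distance 5: C — contains C.

5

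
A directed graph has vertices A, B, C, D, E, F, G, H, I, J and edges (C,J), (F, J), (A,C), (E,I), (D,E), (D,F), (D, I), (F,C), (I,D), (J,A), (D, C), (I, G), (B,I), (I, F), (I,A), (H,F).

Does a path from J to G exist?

Explore from J.
Distance 1: reach A.
Distance 2: reach C.
The search from J is exhausted; no directed path reaches G.

No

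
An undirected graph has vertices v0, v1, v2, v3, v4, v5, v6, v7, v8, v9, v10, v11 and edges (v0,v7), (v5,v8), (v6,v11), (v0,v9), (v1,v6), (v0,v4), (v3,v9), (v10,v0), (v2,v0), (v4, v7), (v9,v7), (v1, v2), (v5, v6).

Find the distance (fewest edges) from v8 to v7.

Distance 0: v8.
Distance 1: v5.
Distance 2: v6.
Distance 3: v1, v11.
Distance 4: v2.
Distance 5: v0.
Distance 6: v4, v7, v9, v10 — contains v7.

6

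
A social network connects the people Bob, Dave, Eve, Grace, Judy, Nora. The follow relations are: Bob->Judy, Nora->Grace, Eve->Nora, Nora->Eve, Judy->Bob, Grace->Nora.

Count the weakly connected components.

3

From Bob: component {Bob, Judy}.
From Dave: component {Dave}.
From Eve: component {Eve, Grace, Nora}.
That's 3 components.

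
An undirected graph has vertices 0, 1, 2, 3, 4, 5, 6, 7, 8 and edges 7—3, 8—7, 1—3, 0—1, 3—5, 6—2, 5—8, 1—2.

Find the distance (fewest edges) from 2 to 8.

Distance 0: 2.
Distance 1: 1, 6.
Distance 2: 0, 3.
Distance 3: 5, 7.
Distance 4: 8 — contains 8.

4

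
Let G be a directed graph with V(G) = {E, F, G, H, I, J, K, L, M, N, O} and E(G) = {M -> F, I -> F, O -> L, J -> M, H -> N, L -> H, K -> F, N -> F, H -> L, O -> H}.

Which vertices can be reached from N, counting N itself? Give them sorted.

Start at N.
Its neighbours: F.
Nothing further is reachable.

F, N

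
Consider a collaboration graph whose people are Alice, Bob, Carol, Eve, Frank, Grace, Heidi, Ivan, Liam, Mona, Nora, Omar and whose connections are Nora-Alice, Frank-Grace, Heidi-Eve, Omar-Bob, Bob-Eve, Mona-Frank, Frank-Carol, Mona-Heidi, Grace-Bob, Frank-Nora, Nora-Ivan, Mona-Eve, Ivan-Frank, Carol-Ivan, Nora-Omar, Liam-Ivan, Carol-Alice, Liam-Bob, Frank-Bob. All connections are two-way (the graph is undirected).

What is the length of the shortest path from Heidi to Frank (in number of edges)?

Distance 0: Heidi.
Distance 1: Eve, Mona.
Distance 2: Bob, Frank — contains Frank.

2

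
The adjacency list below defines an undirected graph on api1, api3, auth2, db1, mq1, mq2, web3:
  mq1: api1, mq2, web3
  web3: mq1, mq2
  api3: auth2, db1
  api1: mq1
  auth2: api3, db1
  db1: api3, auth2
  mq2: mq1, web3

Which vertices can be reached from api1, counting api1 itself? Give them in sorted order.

Start at api1.
Its neighbours: mq1.
Then their neighbours: mq2, web3.
Nothing further is reachable.

api1, mq1, mq2, web3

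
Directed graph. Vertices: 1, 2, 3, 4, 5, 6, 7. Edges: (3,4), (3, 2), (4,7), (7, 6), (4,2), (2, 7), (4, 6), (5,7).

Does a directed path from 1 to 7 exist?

1 has no outgoing edges, so nothing is reachable from it.

No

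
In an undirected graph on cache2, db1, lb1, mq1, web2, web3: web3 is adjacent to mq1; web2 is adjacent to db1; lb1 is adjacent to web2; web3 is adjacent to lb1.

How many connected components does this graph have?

From cache2: component {cache2}.
From db1: component {db1, lb1, mq1, web2, web3}.
That's 2 components.

2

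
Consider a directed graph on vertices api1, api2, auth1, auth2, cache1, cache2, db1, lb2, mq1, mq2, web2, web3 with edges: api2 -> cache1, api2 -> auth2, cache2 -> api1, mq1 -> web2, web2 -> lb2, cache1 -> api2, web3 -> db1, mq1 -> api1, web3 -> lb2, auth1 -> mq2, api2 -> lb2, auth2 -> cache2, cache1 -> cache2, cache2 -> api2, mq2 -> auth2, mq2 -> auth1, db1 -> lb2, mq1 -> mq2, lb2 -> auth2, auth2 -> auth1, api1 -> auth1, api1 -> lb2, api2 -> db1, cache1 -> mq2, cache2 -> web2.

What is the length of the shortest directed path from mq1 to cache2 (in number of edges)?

Distance 0: mq1.
Distance 1: api1, mq2, web2.
Distance 2: auth1, auth2, lb2.
Distance 3: cache2 — contains cache2.

3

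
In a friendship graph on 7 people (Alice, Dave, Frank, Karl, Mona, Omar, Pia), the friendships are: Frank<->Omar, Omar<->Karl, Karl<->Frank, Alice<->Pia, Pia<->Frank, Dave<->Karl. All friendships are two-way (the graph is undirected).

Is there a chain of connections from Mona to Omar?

Mona has no edges, so nothing is reachable from it.

No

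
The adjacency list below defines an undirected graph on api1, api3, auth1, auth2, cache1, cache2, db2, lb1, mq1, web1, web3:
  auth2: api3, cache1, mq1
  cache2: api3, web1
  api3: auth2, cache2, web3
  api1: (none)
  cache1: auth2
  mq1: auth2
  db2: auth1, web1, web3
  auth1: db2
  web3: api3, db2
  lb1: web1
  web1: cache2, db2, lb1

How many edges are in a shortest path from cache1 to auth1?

5

Distance 0: cache1.
Distance 1: auth2.
Distance 2: api3, mq1.
Distance 3: cache2, web3.
Distance 4: db2, web1.
Distance 5: auth1, lb1 — contains auth1.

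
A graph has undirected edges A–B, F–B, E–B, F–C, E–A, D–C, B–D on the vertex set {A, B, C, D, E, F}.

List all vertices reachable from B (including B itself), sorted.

Start at B.
Its neighbours: A, D, E, F.
Then their neighbours: C.
Every vertex is now reached.

A, B, C, D, E, F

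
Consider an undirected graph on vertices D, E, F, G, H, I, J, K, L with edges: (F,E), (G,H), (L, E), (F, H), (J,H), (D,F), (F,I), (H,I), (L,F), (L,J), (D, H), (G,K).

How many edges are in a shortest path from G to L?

Distance 0: G.
Distance 1: H, K.
Distance 2: D, F, I, J.
Distance 3: E, L — contains L.

3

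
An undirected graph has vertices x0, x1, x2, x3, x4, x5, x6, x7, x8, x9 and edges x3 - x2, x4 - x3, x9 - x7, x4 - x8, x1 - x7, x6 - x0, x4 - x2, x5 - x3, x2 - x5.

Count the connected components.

3

From x0: component {x0, x6}.
From x1: component {x1, x7, x9}.
From x2: component {x2, x3, x4, x5, x8}.
That's 3 components.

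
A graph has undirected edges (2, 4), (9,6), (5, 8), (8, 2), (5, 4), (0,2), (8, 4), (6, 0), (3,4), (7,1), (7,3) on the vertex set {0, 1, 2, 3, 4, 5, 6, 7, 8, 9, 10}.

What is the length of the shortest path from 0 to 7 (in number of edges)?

4

Distance 0: 0.
Distance 1: 2, 6.
Distance 2: 4, 8, 9.
Distance 3: 3, 5.
Distance 4: 7 — contains 7.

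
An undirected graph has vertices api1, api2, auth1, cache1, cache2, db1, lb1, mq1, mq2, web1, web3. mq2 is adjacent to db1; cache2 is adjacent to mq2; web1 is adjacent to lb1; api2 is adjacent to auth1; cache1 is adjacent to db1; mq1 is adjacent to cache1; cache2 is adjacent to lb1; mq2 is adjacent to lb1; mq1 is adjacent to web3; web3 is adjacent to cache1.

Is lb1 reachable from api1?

api1 has no edges, so nothing is reachable from it.

No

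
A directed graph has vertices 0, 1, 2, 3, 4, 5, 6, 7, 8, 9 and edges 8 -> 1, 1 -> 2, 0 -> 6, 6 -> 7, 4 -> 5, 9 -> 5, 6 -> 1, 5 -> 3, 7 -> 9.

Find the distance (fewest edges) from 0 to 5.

4

Distance 0: 0.
Distance 1: 6.
Distance 2: 1, 7.
Distance 3: 2, 9.
Distance 4: 5 — contains 5.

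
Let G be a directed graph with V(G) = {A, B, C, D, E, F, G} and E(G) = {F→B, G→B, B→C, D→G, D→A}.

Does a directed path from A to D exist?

A has no outgoing edges, so nothing is reachable from it.

No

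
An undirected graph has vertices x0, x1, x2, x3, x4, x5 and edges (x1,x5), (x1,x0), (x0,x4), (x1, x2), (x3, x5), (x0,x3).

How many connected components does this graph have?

From x0: component {x0, x1, x2, x3, x4, x5}.
That's 1 component.

1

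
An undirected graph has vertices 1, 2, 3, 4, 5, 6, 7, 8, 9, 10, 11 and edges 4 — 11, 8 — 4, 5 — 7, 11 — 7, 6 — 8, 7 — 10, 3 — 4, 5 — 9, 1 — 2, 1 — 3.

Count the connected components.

From 1: component {1, 2, 3, 4, 5, 6, 7, 8, 9, 10, 11}.
That's 1 component.

1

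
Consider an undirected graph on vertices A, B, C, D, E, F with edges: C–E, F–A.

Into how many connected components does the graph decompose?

From A: component {A, F}.
From B: component {B}.
From C: component {C, E}.
From D: component {D}.
That's 4 components.

4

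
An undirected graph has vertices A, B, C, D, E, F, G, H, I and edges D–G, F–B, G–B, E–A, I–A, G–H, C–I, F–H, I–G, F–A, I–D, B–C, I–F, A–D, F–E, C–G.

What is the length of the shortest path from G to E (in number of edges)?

3

Distance 0: G.
Distance 1: B, C, D, H, I.
Distance 2: A, F.
Distance 3: E — contains E.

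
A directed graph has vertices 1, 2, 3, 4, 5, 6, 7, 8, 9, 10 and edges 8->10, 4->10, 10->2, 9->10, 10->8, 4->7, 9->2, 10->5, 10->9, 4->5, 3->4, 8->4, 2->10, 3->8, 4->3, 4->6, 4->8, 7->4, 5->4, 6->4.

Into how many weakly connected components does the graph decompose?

2

From 1: component {1}.
From 2: component {2, 3, 4, 5, 6, 7, 8, 9, 10}.
That's 2 components.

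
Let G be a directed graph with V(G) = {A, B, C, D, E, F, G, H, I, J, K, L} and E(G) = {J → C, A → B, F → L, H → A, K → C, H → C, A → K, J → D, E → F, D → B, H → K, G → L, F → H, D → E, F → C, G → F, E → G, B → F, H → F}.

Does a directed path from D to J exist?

Explore from D.
Distance 1: reach B, E.
Distance 2: reach F, G.
Distance 3: reach C, H, L.
Distance 4: reach A, K.
The search from D is exhausted; no directed path reaches J.

No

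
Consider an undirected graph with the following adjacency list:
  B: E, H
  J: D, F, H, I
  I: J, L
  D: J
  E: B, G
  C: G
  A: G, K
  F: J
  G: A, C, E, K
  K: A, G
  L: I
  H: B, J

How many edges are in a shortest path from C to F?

Distance 0: C.
Distance 1: G.
Distance 2: A, E, K.
Distance 3: B.
Distance 4: H.
Distance 5: J.
Distance 6: D, F, I — contains F.

6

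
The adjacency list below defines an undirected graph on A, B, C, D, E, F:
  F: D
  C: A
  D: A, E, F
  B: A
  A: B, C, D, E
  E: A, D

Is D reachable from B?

Yes

Explore from B.
Distance 1: reach A.
Distance 2: reach C, D, E.
Found D.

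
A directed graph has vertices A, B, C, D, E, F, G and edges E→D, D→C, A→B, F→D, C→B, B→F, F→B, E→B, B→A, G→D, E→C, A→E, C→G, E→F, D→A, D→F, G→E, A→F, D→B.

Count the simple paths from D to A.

D→A
D→B→A
D→C→B→A
D→C→G→E→B→A
D→C→G→E→F→B→A
D→F→B→A

6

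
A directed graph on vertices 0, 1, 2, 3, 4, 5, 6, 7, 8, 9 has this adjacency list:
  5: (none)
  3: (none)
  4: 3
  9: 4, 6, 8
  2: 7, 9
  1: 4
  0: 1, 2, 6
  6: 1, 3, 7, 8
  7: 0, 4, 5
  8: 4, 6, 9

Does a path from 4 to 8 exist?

Explore from 4.
Distance 1: reach 3.
The search from 4 is exhausted; no directed path reaches 8.

No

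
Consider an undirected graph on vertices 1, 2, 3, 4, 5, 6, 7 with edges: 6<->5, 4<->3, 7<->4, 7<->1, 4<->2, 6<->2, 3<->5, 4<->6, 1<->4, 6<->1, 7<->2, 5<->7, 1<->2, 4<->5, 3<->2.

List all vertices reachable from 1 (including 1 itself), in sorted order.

1, 2, 3, 4, 5, 6, 7

Start at 1.
Its neighbours: 2, 4, 6, 7.
Then their neighbours: 3, 5.
Every vertex is now reached.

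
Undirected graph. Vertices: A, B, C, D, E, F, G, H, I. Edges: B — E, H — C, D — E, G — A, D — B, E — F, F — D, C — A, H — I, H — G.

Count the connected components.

From A: component {A, C, G, H, I}.
From B: component {B, D, E, F}.
That's 2 components.

2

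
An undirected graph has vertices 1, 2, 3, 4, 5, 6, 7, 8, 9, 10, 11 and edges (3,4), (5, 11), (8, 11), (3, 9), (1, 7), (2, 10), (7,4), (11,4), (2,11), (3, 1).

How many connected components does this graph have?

From 1: component {1, 2, 3, 4, 5, 7, 8, 9, 10, 11}.
From 6: component {6}.
That's 2 components.

2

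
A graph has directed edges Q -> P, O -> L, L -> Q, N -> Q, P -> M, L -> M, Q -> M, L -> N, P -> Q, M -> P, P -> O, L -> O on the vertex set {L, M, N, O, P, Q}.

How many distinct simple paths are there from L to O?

L→M→P→O
L→N→Q→M→P→O
L→N→Q→P→O
L→O
L→Q→M→P→O
L→Q→P→O

6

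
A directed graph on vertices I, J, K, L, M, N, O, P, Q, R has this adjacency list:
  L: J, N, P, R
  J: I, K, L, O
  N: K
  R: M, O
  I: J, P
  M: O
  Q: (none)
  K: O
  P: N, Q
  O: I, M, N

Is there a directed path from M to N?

Explore from M.
Distance 1: reach O.
Distance 2: reach I, N.
Found N.

Yes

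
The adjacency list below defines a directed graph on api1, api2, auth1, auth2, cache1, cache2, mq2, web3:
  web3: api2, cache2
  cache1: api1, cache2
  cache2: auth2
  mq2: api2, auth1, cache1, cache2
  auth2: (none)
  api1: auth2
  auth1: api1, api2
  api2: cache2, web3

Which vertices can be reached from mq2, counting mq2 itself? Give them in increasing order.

Start at mq2.
Its neighbours: api2, auth1, cache1, cache2.
Then their neighbours: api1, auth2, web3.
Every vertex is now reached.

api1, api2, auth1, auth2, cache1, cache2, mq2, web3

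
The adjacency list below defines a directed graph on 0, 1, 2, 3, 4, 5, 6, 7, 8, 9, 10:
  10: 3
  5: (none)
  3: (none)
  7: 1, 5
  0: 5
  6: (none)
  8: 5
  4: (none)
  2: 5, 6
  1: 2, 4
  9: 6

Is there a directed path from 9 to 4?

No

Explore from 9.
Distance 1: reach 6.
The search from 9 is exhausted; no directed path reaches 4.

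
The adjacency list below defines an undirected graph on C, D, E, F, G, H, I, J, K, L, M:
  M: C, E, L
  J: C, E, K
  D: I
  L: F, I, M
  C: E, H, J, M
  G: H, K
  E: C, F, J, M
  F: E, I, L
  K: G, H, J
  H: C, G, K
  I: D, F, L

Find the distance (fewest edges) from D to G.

6

Distance 0: D.
Distance 1: I.
Distance 2: F, L.
Distance 3: E, M.
Distance 4: C, J.
Distance 5: H, K.
Distance 6: G — contains G.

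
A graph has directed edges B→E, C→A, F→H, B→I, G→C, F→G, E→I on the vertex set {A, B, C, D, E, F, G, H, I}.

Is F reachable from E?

No

Explore from E.
Distance 1: reach I.
The search from E is exhausted; no directed path reaches F.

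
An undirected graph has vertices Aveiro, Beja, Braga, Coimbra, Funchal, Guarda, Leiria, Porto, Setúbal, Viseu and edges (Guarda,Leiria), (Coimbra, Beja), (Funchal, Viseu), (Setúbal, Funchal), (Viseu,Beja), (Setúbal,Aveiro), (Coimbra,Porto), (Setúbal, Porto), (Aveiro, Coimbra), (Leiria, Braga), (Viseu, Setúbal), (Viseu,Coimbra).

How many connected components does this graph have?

2

From Aveiro: component {Aveiro, Beja, Coimbra, Funchal, Porto, Setúbal, Viseu}.
From Braga: component {Braga, Guarda, Leiria}.
That's 2 components.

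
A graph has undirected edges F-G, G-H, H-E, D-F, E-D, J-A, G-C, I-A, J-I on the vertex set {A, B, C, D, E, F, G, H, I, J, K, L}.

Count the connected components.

5

From A: component {A, I, J}.
From B: component {B}.
From C: component {C, D, E, F, G, H}.
From K: component {K}.
From L: component {L}.
That's 5 components.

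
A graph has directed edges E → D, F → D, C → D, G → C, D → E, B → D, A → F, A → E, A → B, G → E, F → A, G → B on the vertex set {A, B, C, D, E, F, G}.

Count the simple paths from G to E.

3

G→B→D→E
G→C→D→E
G→E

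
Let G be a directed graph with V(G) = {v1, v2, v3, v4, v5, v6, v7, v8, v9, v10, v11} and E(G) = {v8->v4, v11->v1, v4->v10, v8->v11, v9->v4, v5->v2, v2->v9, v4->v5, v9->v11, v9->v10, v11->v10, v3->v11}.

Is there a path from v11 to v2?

Explore from v11.
Distance 1: reach v1, v10.
The search from v11 is exhausted; no directed path reaches v2.

No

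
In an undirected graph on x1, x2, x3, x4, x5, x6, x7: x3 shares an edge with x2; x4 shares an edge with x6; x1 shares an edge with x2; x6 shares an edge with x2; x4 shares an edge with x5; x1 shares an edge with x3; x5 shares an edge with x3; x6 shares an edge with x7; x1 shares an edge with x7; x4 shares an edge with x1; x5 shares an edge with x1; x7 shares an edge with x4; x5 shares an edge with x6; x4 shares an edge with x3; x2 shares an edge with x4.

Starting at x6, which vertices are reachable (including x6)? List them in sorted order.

Start at x6.
Its neighbours: x2, x4, x5, x7.
Then their neighbours: x1, x3.
Every vertex is now reached.

x1, x2, x3, x4, x5, x6, x7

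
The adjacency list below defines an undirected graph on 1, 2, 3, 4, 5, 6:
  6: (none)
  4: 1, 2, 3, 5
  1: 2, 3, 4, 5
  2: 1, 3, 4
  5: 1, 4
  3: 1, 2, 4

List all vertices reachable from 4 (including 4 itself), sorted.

Start at 4.
Its neighbours: 1, 2, 3, 5.
Nothing further is reachable.

1, 2, 3, 4, 5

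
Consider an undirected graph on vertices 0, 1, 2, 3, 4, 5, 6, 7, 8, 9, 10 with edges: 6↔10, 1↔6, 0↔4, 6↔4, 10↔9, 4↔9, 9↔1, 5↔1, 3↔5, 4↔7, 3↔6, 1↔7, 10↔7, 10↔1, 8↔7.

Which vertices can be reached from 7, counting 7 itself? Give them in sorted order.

Start at 7.
Its neighbours: 1, 4, 8, 10.
Then their neighbours: 0, 5, 6, 9.
Then next layer: 3.
Nothing further is reachable.

0, 1, 3, 4, 5, 6, 7, 8, 9, 10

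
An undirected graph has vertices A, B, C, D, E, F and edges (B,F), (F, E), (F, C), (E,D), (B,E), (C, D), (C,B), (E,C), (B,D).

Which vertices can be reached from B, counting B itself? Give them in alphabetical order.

B, C, D, E, F

Start at B.
Its neighbours: C, D, E, F.
Nothing further is reachable.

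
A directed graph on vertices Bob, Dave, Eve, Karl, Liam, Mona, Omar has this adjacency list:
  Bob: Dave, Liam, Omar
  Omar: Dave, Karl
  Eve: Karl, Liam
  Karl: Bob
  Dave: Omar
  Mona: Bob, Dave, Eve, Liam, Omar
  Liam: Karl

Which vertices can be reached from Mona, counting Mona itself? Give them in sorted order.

Bob, Dave, Eve, Karl, Liam, Mona, Omar

Start at Mona.
Its neighbours: Bob, Dave, Eve, Liam, Omar.
Then their neighbours: Karl.
Every vertex is now reached.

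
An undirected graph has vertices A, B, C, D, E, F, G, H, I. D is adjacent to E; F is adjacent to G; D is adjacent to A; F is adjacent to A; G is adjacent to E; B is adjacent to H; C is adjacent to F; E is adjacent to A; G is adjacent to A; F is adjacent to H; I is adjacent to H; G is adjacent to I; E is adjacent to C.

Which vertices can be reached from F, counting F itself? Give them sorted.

Start at F.
Its neighbours: A, C, G, H.
Then their neighbours: B, D, E, I.
Every vertex is now reached.

A, B, C, D, E, F, G, H, I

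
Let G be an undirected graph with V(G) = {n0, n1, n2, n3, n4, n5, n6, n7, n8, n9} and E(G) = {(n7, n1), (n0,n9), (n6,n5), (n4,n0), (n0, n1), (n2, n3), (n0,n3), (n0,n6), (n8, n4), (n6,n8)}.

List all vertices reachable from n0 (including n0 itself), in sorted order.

n0, n1, n2, n3, n4, n5, n6, n7, n8, n9

Start at n0.
Its neighbours: n1, n3, n4, n6, n9.
Then their neighbours: n2, n5, n7, n8.
Every vertex is now reached.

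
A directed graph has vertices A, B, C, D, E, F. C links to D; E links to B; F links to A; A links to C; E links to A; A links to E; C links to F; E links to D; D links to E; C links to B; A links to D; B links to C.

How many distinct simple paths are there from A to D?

A→C→D
A→D
A→E→B→C→D
A→E→D

4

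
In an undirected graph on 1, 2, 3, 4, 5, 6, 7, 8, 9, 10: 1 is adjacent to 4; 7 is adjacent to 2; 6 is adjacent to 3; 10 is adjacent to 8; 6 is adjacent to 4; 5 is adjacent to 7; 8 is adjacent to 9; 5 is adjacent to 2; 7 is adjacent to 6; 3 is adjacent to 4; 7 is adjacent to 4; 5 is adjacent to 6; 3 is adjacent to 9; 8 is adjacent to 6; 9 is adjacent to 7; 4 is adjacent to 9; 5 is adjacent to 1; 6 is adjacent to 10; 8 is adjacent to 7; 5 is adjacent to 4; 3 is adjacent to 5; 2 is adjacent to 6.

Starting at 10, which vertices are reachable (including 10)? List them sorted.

1, 2, 3, 4, 5, 6, 7, 8, 9, 10

Start at 10.
Its neighbours: 6, 8.
Then their neighbours: 2, 3, 4, 5, 7, 9.
Then next layer: 1.
Every vertex is now reached.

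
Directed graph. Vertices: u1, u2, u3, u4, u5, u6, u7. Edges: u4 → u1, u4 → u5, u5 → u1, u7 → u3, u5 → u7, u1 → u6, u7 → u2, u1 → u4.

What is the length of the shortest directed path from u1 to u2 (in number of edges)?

4

Distance 0: u1.
Distance 1: u4, u6.
Distance 2: u5.
Distance 3: u7.
Distance 4: u2, u3 — contains u2.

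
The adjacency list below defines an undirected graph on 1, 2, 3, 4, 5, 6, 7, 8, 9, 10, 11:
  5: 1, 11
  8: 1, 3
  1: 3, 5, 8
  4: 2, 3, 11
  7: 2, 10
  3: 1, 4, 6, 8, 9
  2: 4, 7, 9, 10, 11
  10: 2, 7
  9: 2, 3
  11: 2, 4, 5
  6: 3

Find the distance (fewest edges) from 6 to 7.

4

Distance 0: 6.
Distance 1: 3.
Distance 2: 1, 4, 8, 9.
Distance 3: 2, 5, 11.
Distance 4: 7, 10 — contains 7.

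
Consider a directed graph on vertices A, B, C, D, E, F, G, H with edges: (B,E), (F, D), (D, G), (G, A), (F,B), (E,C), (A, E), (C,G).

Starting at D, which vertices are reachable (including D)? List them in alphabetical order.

A, C, D, E, G

Start at D.
Its neighbours: G.
Then their neighbours: A.
Then next layer: E.
Then next layer: C.
Nothing further is reachable.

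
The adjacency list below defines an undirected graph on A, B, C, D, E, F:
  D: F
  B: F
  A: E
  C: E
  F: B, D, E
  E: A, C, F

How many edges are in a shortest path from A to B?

3

Distance 0: A.
Distance 1: E.
Distance 2: C, F.
Distance 3: B, D — contains B.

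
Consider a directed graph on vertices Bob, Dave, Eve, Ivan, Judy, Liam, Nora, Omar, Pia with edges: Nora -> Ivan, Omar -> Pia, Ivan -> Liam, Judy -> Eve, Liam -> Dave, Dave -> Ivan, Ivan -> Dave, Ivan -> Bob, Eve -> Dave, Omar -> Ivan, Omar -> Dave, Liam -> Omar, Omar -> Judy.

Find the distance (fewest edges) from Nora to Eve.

5

Distance 0: Nora.
Distance 1: Ivan.
Distance 2: Bob, Dave, Liam.
Distance 3: Omar.
Distance 4: Judy, Pia.
Distance 5: Eve — contains Eve.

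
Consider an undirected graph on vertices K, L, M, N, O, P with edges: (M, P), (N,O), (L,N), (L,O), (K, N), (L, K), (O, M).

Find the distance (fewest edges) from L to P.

3

Distance 0: L.
Distance 1: K, N, O.
Distance 2: M.
Distance 3: P — contains P.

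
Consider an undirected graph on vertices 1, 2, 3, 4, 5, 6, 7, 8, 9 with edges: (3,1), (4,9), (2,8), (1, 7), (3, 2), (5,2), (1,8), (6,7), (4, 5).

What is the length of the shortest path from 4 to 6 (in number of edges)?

6

Distance 0: 4.
Distance 1: 5, 9.
Distance 2: 2.
Distance 3: 3, 8.
Distance 4: 1.
Distance 5: 7.
Distance 6: 6 — contains 6.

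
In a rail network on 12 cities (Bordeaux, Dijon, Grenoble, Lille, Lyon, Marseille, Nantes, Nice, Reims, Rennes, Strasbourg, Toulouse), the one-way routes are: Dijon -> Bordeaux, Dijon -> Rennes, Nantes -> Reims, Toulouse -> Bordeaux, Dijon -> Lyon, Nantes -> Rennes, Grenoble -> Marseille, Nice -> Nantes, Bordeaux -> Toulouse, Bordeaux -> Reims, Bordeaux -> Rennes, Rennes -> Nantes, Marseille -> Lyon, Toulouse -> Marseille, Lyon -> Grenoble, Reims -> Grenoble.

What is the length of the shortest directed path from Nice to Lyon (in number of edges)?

5

Distance 0: Nice.
Distance 1: Nantes.
Distance 2: Reims, Rennes.
Distance 3: Grenoble.
Distance 4: Marseille.
Distance 5: Lyon — contains Lyon.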